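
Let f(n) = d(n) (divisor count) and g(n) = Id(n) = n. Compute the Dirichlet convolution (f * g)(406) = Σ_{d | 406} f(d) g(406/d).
(d * Id)(406) = 1116

Divisors of 406: [1, 2, 7, 14, 29, 58, 203, 406]. For each d | 406:
  d = 1: d(1) · Id(406/1) = 1 · 406 = 406
  d = 2: d(2) · Id(406/2) = 2 · 203 = 406
  d = 7: d(7) · Id(406/7) = 2 · 58 = 116
  d = 14: d(14) · Id(406/14) = 4 · 29 = 116
  d = 29: d(29) · Id(406/29) = 2 · 14 = 28
  d = 58: d(58) · Id(406/58) = 4 · 7 = 28
  d = 203: d(203) · Id(406/203) = 4 · 2 = 8
  d = 406: d(406) · Id(406/406) = 8 · 1 = 8
Summing: (d * Id)(406) = 406 + 406 + 116 + 116 + 28 + 28 + 8 + 8 = 1116.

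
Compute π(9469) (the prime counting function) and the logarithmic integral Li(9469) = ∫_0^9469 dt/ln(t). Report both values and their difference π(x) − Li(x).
π(9469) = 1173;  Li(9469) ≈ 1188.31;  π(x) − Li(x) ≈ -15.31.

Direct count of primes ≤ 9469 gives π(9469) = 1173. Numerical evaluation of the logarithmic integral gives Li(9469) ≈ 1188.31. The difference π(x) − Li(x) ≈ -15.31 is typically negative for small/moderate x (Li(x) overestimates), though Littlewood's theorem shows this sign changes infinitely often.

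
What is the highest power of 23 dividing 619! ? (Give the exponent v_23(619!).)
v_23(619!) = 27

Legendre's formula: v_p(n!) = Σ_{k ≥ 1} ⌊n / p^k⌋. For p = 23, n = 619, the terms are:
  ⌊619/23^1⌋ = ⌊619/23⌋ = 26
  ⌊619/23^2⌋ = ⌊619/529⌋ = 1
(the next term ⌊619/23^3⌋ = 0, terminating the sum). Summing: v_23(619!) = 26 + 1 = 27.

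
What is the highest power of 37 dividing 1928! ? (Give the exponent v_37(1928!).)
v_37(1928!) = 53

Legendre's formula: v_p(n!) = Σ_{k ≥ 1} ⌊n / p^k⌋. For p = 37, n = 1928, the terms are:
  ⌊1928/37^1⌋ = ⌊1928/37⌋ = 52
  ⌊1928/37^2⌋ = ⌊1928/1369⌋ = 1
(the next term ⌊1928/37^3⌋ = 0, terminating the sum). Summing: v_37(1928!) = 52 + 1 = 53.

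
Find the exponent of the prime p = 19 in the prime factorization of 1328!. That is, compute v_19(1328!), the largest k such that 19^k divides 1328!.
v_19(1328!) = 72

Legendre's formula: v_p(n!) = Σ_{k ≥ 1} ⌊n / p^k⌋. For p = 19, n = 1328, the terms are:
  ⌊1328/19^1⌋ = ⌊1328/19⌋ = 69
  ⌊1328/19^2⌋ = ⌊1328/361⌋ = 3
(the next term ⌊1328/19^3⌋ = 0, terminating the sum). Summing: v_19(1328!) = 69 + 3 = 72.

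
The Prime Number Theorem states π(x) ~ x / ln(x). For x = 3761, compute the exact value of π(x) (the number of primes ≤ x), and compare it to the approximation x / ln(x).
π(3761) = 523;  x/ln(x) ≈ 456.85;  relative error ≈ 12.65%.

Directly count primes up to 3761: π(3761) = 523. The PNT approximation gives 3761/ln(3761) ≈ 3761/8.23244 ≈ 456.85. Relative error (π(x) − x/ln(x)) / π(x) ≈ 12.65%; the approximation is known to undercount slightly (Li(x) is a better estimate).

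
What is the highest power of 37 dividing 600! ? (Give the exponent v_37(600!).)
v_37(600!) = 16

Legendre's formula: v_p(n!) = Σ_{k ≥ 1} ⌊n / p^k⌋. For p = 37, n = 600, the terms are:
  ⌊600/37^1⌋ = ⌊600/37⌋ = 16
(the next term ⌊600/37^2⌋ = 0, terminating the sum). Summing: v_37(600!) = 16 = 16.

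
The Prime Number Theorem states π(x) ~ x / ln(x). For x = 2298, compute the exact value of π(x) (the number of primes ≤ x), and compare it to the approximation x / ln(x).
π(2298) = 342;  x/ln(x) ≈ 296.91;  relative error ≈ 13.19%.

Directly count primes up to 2298: π(2298) = 342. The PNT approximation gives 2298/ln(2298) ≈ 2298/7.73979 ≈ 296.91. Relative error (π(x) − x/ln(x)) / π(x) ≈ 13.19%; the approximation is known to undercount slightly (Li(x) is a better estimate).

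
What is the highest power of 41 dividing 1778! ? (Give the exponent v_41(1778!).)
v_41(1778!) = 44

Legendre's formula: v_p(n!) = Σ_{k ≥ 1} ⌊n / p^k⌋. For p = 41, n = 1778, the terms are:
  ⌊1778/41^1⌋ = ⌊1778/41⌋ = 43
  ⌊1778/41^2⌋ = ⌊1778/1681⌋ = 1
(the next term ⌊1778/41^3⌋ = 0, terminating the sum). Summing: v_41(1778!) = 43 + 1 = 44.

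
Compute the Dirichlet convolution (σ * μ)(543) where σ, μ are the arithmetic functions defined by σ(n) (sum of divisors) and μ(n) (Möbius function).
(σ * μ)(543) = 543

Divisors of 543: [1, 3, 181, 543]. For each d | 543:
  d = 1: σ(1) · μ(543/1) = 1 · 1 = 1
  d = 3: σ(3) · μ(543/3) = 4 · -1 = -4
  d = 181: σ(181) · μ(543/181) = 182 · -1 = -182
  d = 543: σ(543) · μ(543/543) = 728 · 1 = 728
Summing: (σ * μ)(543) = 1 + -4 + -182 + 728 = 543.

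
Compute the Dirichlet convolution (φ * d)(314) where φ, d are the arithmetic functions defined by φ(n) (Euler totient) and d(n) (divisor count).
(φ * d)(314) = 474

Divisors of 314: [1, 2, 157, 314]. For each d | 314:
  d = 1: φ(1) · d(314/1) = 1 · 4 = 4
  d = 2: φ(2) · d(314/2) = 1 · 2 = 2
  d = 157: φ(157) · d(314/157) = 156 · 2 = 312
  d = 314: φ(314) · d(314/314) = 156 · 1 = 156
Summing: (φ * d)(314) = 4 + 2 + 312 + 156 = 474.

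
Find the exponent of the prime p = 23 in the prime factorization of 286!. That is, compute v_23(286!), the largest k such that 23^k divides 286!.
v_23(286!) = 12

Legendre's formula: v_p(n!) = Σ_{k ≥ 1} ⌊n / p^k⌋. For p = 23, n = 286, the terms are:
  ⌊286/23^1⌋ = ⌊286/23⌋ = 12
(the next term ⌊286/23^2⌋ = 0, terminating the sum). Summing: v_23(286!) = 12 = 12.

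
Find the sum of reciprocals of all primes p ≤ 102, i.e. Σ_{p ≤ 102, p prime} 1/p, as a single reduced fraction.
Σ 1/p = 422113843906354093775418512493046577809/232862364358497360900063316880507363070

π(102) = 26, so the primes ≤ 102 are [2, 3, 5, 7, 11, 13, 17, 19, 23, 29, 31, 37, 41, 43, 47, 53, 59, 61, 67, 71, 73, 79, 83, 89, 97, 101]. Summing 1/p over these primes: 422113843906354093775418512493046577809/232862364358497360900063316880507363070 ≈ 1.8127. Mertens estimate ln ln(102) + 0.2615 ≈ 1.7930.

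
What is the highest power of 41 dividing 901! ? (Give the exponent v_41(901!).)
v_41(901!) = 21

Legendre's formula: v_p(n!) = Σ_{k ≥ 1} ⌊n / p^k⌋. For p = 41, n = 901, the terms are:
  ⌊901/41^1⌋ = ⌊901/41⌋ = 21
(the next term ⌊901/41^2⌋ = 0, terminating the sum). Summing: v_41(901!) = 21 = 21.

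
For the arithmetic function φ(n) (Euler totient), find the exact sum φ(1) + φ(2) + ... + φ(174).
Σ_{n ≤ 174} φ(n) = 9250

Compute φ(n) for each 1 ≤ n ≤ 174: φ(1) = 1, φ(2) = 1, φ(3) = 2, φ(4) = 2, φ(5) = 4, φ(6) = 2, φ(7) = 6, φ(8) = 4, φ(9) = 6, φ(10) = 4, φ(11) = 10, φ(12) = 4, φ(13) = 12, φ(14) = 6, φ(15) = 8, φ(16) = 8, φ(17) = 16, φ(18) = 6, φ(19) = 18, φ(20) = 8, φ(21) = 12, φ(22) = 10, φ(23) = 22, φ(24) = 8, φ(25) = 20, φ(26) = 12, φ(27) = 18, φ(28) = 12, φ(29) = 28, φ(30) = 8, φ(31) = 30, φ(32) = 16, φ(33) = 20, φ(34) = 16, φ(35) = 24, φ(36) = 12, φ(37) = 36, φ(38) = 18, φ(39) = 24, φ(40) = 16, φ(41) = 40, φ(42) = 12, φ(43) = 42, φ(44) = 20, φ(45) = 24, φ(46) = 22, φ(47) = 46, φ(48) = 16, φ(49) = 42, φ(50) = 20, φ(51) = 32, φ(52) = 24, φ(53) = 52, φ(54) = 18, φ(55) = 40, φ(56) = 24, φ(57) = 36, φ(58) = 28, φ(59) = 58, φ(60) = 16, φ(61) = 60, φ(62) = 30, φ(63) = 36, φ(64) = 32, φ(65) = 48, φ(66) = 20, φ(67) = 66, φ(68) = 32, φ(69) = 44, φ(70) = 24, φ(71) = 70, φ(72) = 24, φ(73) = 72, φ(74) = 36, φ(75) = 40, φ(76) = 36, φ(77) = 60, φ(78) = 24, φ(79) = 78, φ(80) = 32, φ(81) = 54, φ(82) = 40, φ(83) = 82, φ(84) = 24, φ(85) = 64, φ(86) = 42, φ(87) = 56, φ(88) = 40, φ(89) = 88, φ(90) = 24, φ(91) = 72, φ(92) = 44, φ(93) = 60, φ(94) = 46, φ(95) = 72, φ(96) = 32, φ(97) = 96, φ(98) = 42, φ(99) = 60, φ(100) = 40, φ(101) = 100, φ(102) = 32, φ(103) = 102, φ(104) = 48, φ(105) = 48, φ(106) = 52, φ(107) = 106, φ(108) = 36, φ(109) = 108, φ(110) = 40, φ(111) = 72, φ(112) = 48, φ(113) = 112, φ(114) = 36, φ(115) = 88, φ(116) = 56, φ(117) = 72, φ(118) = 58, φ(119) = 96, φ(120) = 32, φ(121) = 110, φ(122) = 60, φ(123) = 80, φ(124) = 60, φ(125) = 100, φ(126) = 36, φ(127) = 126, φ(128) = 64, φ(129) = 84, φ(130) = 48, φ(131) = 130, φ(132) = 40, φ(133) = 108, φ(134) = 66, φ(135) = 72, φ(136) = 64, φ(137) = 136, φ(138) = 44, φ(139) = 138, φ(140) = 48, φ(141) = 92, φ(142) = 70, φ(143) = 120, φ(144) = 48, φ(145) = 112, φ(146) = 72, φ(147) = 84, φ(148) = 72, φ(149) = 148, φ(150) = 40, φ(151) = 150, φ(152) = 72, φ(153) = 96, φ(154) = 60, φ(155) = 120, φ(156) = 48, φ(157) = 156, φ(158) = 78, φ(159) = 104, φ(160) = 64, φ(161) = 132, φ(162) = 54, φ(163) = 162, φ(164) = 80, φ(165) = 80, φ(166) = 82, φ(167) = 166, φ(168) = 48, φ(169) = 156, φ(170) = 64, φ(171) = 108, φ(172) = 84, φ(173) = 172, φ(174) = 56. Summing all 174 values: 9250. (Average order: Σ_{n ≤ x} φ(n) ~ (3/π²) x². For x = 174, (3/π²)·174² ≈ 9202.80.)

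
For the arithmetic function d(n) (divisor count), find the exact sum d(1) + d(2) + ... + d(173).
Σ_{n ≤ 173} d(n) = 919

Compute d(n) for each 1 ≤ n ≤ 173: d(1) = 1, d(2) = 2, d(3) = 2, d(4) = 3, d(5) = 2, d(6) = 4, d(7) = 2, d(8) = 4, d(9) = 3, d(10) = 4, d(11) = 2, d(12) = 6, d(13) = 2, d(14) = 4, d(15) = 4, d(16) = 5, d(17) = 2, d(18) = 6, d(19) = 2, d(20) = 6, d(21) = 4, d(22) = 4, d(23) = 2, d(24) = 8, d(25) = 3, d(26) = 4, d(27) = 4, d(28) = 6, d(29) = 2, d(30) = 8, d(31) = 2, d(32) = 6, d(33) = 4, d(34) = 4, d(35) = 4, d(36) = 9, d(37) = 2, d(38) = 4, d(39) = 4, d(40) = 8, d(41) = 2, d(42) = 8, d(43) = 2, d(44) = 6, d(45) = 6, d(46) = 4, d(47) = 2, d(48) = 10, d(49) = 3, d(50) = 6, d(51) = 4, d(52) = 6, d(53) = 2, d(54) = 8, d(55) = 4, d(56) = 8, d(57) = 4, d(58) = 4, d(59) = 2, d(60) = 12, d(61) = 2, d(62) = 4, d(63) = 6, d(64) = 7, d(65) = 4, d(66) = 8, d(67) = 2, d(68) = 6, d(69) = 4, d(70) = 8, d(71) = 2, d(72) = 12, d(73) = 2, d(74) = 4, d(75) = 6, d(76) = 6, d(77) = 4, d(78) = 8, d(79) = 2, d(80) = 10, d(81) = 5, d(82) = 4, d(83) = 2, d(84) = 12, d(85) = 4, d(86) = 4, d(87) = 4, d(88) = 8, d(89) = 2, d(90) = 12, d(91) = 4, d(92) = 6, d(93) = 4, d(94) = 4, d(95) = 4, d(96) = 12, d(97) = 2, d(98) = 6, d(99) = 6, d(100) = 9, d(101) = 2, d(102) = 8, d(103) = 2, d(104) = 8, d(105) = 8, d(106) = 4, d(107) = 2, d(108) = 12, d(109) = 2, d(110) = 8, d(111) = 4, d(112) = 10, d(113) = 2, d(114) = 8, d(115) = 4, d(116) = 6, d(117) = 6, d(118) = 4, d(119) = 4, d(120) = 16, d(121) = 3, d(122) = 4, d(123) = 4, d(124) = 6, d(125) = 4, d(126) = 12, d(127) = 2, d(128) = 8, d(129) = 4, d(130) = 8, d(131) = 2, d(132) = 12, d(133) = 4, d(134) = 4, d(135) = 8, d(136) = 8, d(137) = 2, d(138) = 8, d(139) = 2, d(140) = 12, d(141) = 4, d(142) = 4, d(143) = 4, d(144) = 15, d(145) = 4, d(146) = 4, d(147) = 6, d(148) = 6, d(149) = 2, d(150) = 12, d(151) = 2, d(152) = 8, d(153) = 6, d(154) = 8, d(155) = 4, d(156) = 12, d(157) = 2, d(158) = 4, d(159) = 4, d(160) = 12, d(161) = 4, d(162) = 10, d(163) = 2, d(164) = 6, d(165) = 8, d(166) = 4, d(167) = 2, d(168) = 16, d(169) = 3, d(170) = 8, d(171) = 6, d(172) = 6, d(173) = 2. Summing all 173 values: 919. (Dirichlet's divisor formula: Σ_{n ≤ x} d(n) = x ln(x) + (2γ − 1) x + O(√x). For x = 173, the asymptotic estimate is ≈ 918.24.)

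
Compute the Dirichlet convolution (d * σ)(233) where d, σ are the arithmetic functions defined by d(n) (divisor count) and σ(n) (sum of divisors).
(d * σ)(233) = 236

Divisors of 233: [1, 233]. For each d | 233:
  d = 1: d(1) · σ(233/1) = 1 · 234 = 234
  d = 233: d(233) · σ(233/233) = 2 · 1 = 2
Summing: (d * σ)(233) = 234 + 2 = 236.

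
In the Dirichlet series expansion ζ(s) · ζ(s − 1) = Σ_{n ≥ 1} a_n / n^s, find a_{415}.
σ(415) = 504

In the product (Σ m^0/m^s)(Σ k / k^s) = Σ (Σ_{d | n} d) / n^s, the coefficient of 1/n^s is σ(n) = Σ_{d | n} d. For n = 415, divisors are [1, 5, 83, 415]; summing: σ(415) = 504.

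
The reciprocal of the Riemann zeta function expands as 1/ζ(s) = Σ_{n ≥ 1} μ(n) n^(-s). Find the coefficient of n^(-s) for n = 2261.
μ(2261) = -1

Factor n = 2261 = 7 · 17 · 19. μ(n) = 0 if any exponent ≥ 2 (not squarefree); otherwise μ(n) = (−1)^{ω(n)} where ω(n) is the number of distinct prime factors. Applying: μ(2261) = -1.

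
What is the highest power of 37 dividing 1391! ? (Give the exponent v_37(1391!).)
v_37(1391!) = 38

Legendre's formula: v_p(n!) = Σ_{k ≥ 1} ⌊n / p^k⌋. For p = 37, n = 1391, the terms are:
  ⌊1391/37^1⌋ = ⌊1391/37⌋ = 37
  ⌊1391/37^2⌋ = ⌊1391/1369⌋ = 1
(the next term ⌊1391/37^3⌋ = 0, terminating the sum). Summing: v_37(1391!) = 37 + 1 = 38.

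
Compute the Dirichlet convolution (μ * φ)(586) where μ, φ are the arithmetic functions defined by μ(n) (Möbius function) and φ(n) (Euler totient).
(μ * φ)(586) = 0

Divisors of 586: [1, 2, 293, 586]. For each d | 586:
  d = 1: μ(1) · φ(586/1) = 1 · 292 = 292
  d = 2: μ(2) · φ(586/2) = -1 · 292 = -292
  d = 293: μ(293) · φ(586/293) = -1 · 1 = -1
  d = 586: μ(586) · φ(586/586) = 1 · 1 = 1
Summing: (μ * φ)(586) = 292 + -292 + -1 + 1 = 0.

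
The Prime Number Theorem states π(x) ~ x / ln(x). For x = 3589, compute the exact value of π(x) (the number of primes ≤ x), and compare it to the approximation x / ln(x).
π(3589) = 502;  x/ln(x) ≈ 438.45;  relative error ≈ 12.66%.

Directly count primes up to 3589: π(3589) = 502. The PNT approximation gives 3589/ln(3589) ≈ 3589/8.18563 ≈ 438.45. Relative error (π(x) − x/ln(x)) / π(x) ≈ 12.66%; the approximation is known to undercount slightly (Li(x) is a better estimate).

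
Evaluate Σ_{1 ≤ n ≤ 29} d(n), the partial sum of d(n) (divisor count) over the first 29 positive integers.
Σ_{n ≤ 29} d(n) = 103

Compute d(n) for each 1 ≤ n ≤ 29: d(1) = 1, d(2) = 2, d(3) = 2, d(4) = 3, d(5) = 2, d(6) = 4, d(7) = 2, d(8) = 4, d(9) = 3, d(10) = 4, d(11) = 2, d(12) = 6, d(13) = 2, d(14) = 4, d(15) = 4, d(16) = 5, d(17) = 2, d(18) = 6, d(19) = 2, d(20) = 6, d(21) = 4, d(22) = 4, d(23) = 2, d(24) = 8, d(25) = 3, d(26) = 4, d(27) = 4, d(28) = 6, d(29) = 2. Summing all 29 values: 103. (Dirichlet's divisor formula: Σ_{n ≤ x} d(n) = x ln(x) + (2γ − 1) x + O(√x). For x = 29, the asymptotic estimate is ≈ 102.13.)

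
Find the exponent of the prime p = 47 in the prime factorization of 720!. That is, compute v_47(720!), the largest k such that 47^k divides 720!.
v_47(720!) = 15

Legendre's formula: v_p(n!) = Σ_{k ≥ 1} ⌊n / p^k⌋. For p = 47, n = 720, the terms are:
  ⌊720/47^1⌋ = ⌊720/47⌋ = 15
(the next term ⌊720/47^2⌋ = 0, terminating the sum). Summing: v_47(720!) = 15 = 15.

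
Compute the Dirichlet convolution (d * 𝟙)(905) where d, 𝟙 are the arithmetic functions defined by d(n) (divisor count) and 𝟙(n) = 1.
(d * 𝟙)(905) = 9

Divisors of 905: [1, 5, 181, 905]. For each d | 905:
  d = 1: d(1) · 𝟙(905/1) = 1 · 1 = 1
  d = 5: d(5) · 𝟙(905/5) = 2 · 1 = 2
  d = 181: d(181) · 𝟙(905/181) = 2 · 1 = 2
  d = 905: d(905) · 𝟙(905/905) = 4 · 1 = 4
Summing: (d * 𝟙)(905) = 1 + 2 + 2 + 4 = 9.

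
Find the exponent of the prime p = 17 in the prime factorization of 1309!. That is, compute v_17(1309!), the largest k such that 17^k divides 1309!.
v_17(1309!) = 81

Legendre's formula: v_p(n!) = Σ_{k ≥ 1} ⌊n / p^k⌋. For p = 17, n = 1309, the terms are:
  ⌊1309/17^1⌋ = ⌊1309/17⌋ = 77
  ⌊1309/17^2⌋ = ⌊1309/289⌋ = 4
(the next term ⌊1309/17^3⌋ = 0, terminating the sum). Summing: v_17(1309!) = 77 + 4 = 81.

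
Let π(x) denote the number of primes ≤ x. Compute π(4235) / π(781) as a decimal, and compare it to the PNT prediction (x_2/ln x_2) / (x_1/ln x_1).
π(4235)/π(781) = 580/137 ≈ 4.2336;  PNT prediction ≈ 4.3248.

π(781) = 137 and π(4235) = 580, so π(4235)/π(781) ≈ 4.2336. The PNT-predicted ratio is (4235/ln(4235)) / (781/ln(781)) ≈ 4.3248. The two agree to within a few percent, as expected.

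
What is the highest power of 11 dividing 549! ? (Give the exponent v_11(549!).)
v_11(549!) = 53

Legendre's formula: v_p(n!) = Σ_{k ≥ 1} ⌊n / p^k⌋. For p = 11, n = 549, the terms are:
  ⌊549/11^1⌋ = ⌊549/11⌋ = 49
  ⌊549/11^2⌋ = ⌊549/121⌋ = 4
(the next term ⌊549/11^3⌋ = 0, terminating the sum). Summing: v_11(549!) = 49 + 4 = 53.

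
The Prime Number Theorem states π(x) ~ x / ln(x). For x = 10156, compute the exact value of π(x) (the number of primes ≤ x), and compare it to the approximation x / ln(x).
π(10156) = 1246;  x/ln(x) ≈ 1100.82;  relative error ≈ 11.65%.

Directly count primes up to 10156: π(10156) = 1246. The PNT approximation gives 10156/ln(10156) ≈ 10156/9.22582 ≈ 1100.82. Relative error (π(x) − x/ln(x)) / π(x) ≈ 11.65%; the approximation is known to undercount slightly (Li(x) is a better estimate).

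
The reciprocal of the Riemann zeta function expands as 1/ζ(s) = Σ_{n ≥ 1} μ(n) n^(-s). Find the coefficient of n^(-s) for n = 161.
μ(161) = 1

Factor n = 161 = 7 · 23. μ(n) = 0 if any exponent ≥ 2 (not squarefree); otherwise μ(n) = (−1)^{ω(n)} where ω(n) is the number of distinct prime factors. Applying: μ(161) = 1.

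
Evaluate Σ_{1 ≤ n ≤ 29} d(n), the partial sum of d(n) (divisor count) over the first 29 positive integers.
Σ_{n ≤ 29} d(n) = 103

Compute d(n) for each 1 ≤ n ≤ 29: d(1) = 1, d(2) = 2, d(3) = 2, d(4) = 3, d(5) = 2, d(6) = 4, d(7) = 2, d(8) = 4, d(9) = 3, d(10) = 4, d(11) = 2, d(12) = 6, d(13) = 2, d(14) = 4, d(15) = 4, d(16) = 5, d(17) = 2, d(18) = 6, d(19) = 2, d(20) = 6, d(21) = 4, d(22) = 4, d(23) = 2, d(24) = 8, d(25) = 3, d(26) = 4, d(27) = 4, d(28) = 6, d(29) = 2. Summing all 29 values: 103. (Dirichlet's divisor formula: Σ_{n ≤ x} d(n) = x ln(x) + (2γ − 1) x + O(√x). For x = 29, the asymptotic estimate is ≈ 102.13.)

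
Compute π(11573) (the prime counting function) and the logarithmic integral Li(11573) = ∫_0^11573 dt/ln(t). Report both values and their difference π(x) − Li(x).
π(11573) = 1392;  Li(11573) ≈ 1415.55;  π(x) − Li(x) ≈ -23.55.

Direct count of primes ≤ 11573 gives π(11573) = 1392. Numerical evaluation of the logarithmic integral gives Li(11573) ≈ 1415.55. The difference π(x) − Li(x) ≈ -23.55 is typically negative for small/moderate x (Li(x) overestimates), though Littlewood's theorem shows this sign changes infinitely often.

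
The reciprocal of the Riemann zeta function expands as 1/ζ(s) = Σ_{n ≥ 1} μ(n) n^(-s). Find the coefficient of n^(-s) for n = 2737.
μ(2737) = -1

Factor n = 2737 = 7 · 17 · 23. μ(n) = 0 if any exponent ≥ 2 (not squarefree); otherwise μ(n) = (−1)^{ω(n)} where ω(n) is the number of distinct prime factors. Applying: μ(2737) = -1.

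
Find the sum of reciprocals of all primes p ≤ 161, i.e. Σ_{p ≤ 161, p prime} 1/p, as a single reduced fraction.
Σ 1/p = 67195167335560670940823020383181530154843058347995389615845419/35375166993717494840635767087951744212057570647889977422429870

π(161) = 37, so the primes ≤ 161 are [2, 3, 5, 7, 11, 13, 17, 19, 23, 29, 31, 37, 41, 43, 47, 53, 59, 61, 67, 71, 73, 79, 83, 89, 97, 101, 103, 107, 109, 113, 127, 131, 137, 139, 149, 151, 157]. Summing 1/p over these primes: 67195167335560670940823020383181530154843058347995389615845419/35375166993717494840635767087951744212057570647889977422429870 ≈ 1.8995. Mertens estimate ln ln(161) + 0.2615 ≈ 1.8871.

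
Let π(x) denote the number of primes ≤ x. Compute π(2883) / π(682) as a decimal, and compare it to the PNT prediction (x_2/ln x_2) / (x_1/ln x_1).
π(2883)/π(682) = 417/123 ≈ 3.3902;  PNT prediction ≈ 3.4623.

π(682) = 123 and π(2883) = 417, so π(2883)/π(682) ≈ 3.3902. The PNT-predicted ratio is (2883/ln(2883)) / (682/ln(682)) ≈ 3.4623. The two agree to within a few percent, as expected.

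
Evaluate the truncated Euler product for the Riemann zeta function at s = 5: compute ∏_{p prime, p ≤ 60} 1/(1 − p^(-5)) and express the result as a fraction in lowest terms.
∏ = 9783623293724966042755527767857913576946767245571173033197003580720982191908567341/9435202489615342986287959538462812822601440308319131731232692023968655443618693120

The primes p ≤ 60 are [2, 3, 5, 7, 11, 13, 17, 19, 23, 29, 31, 37, 41, 43, 47, 53, 59]. For each prime, (1 − 1/p^5)^(-1) = p^5 / (p^5 − 1). The product is (1 − 1/2^5)^(-1), (1 − 1/3^5)^(-1), (1 − 1/5^5)^(-1), (1 − 1/7^5)^(-1), (1 − 1/11^5)^(-1), (1 − 1/13^5)^(-1), (1 − 1/17^5)^(-1), (1 − 1/19^5)^(-1), (1 − 1/23^5)^(-1), (1 − 1/29^5)^(-1), (1 − 1/31^5)^(-1), (1 − 1/37^5)^(-1), (1 − 1/41^5)^(-1), (1 − 1/43^5)^(-1), (1 − 1/47^5)^(-1), (1 − 1/53^5)^(-1), (1 − 1/59^5)^(-1) = ∏ p^5 / (p^5 − 1) = 9783623293724966042755527767857913576946767245571173033197003580720982191908567341/9435202489615342986287959538462812822601440308319131731232692023968655443618693120.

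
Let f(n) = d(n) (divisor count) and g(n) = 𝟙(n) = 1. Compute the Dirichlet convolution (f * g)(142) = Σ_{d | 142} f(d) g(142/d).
(d * 𝟙)(142) = 9

Divisors of 142: [1, 2, 71, 142]. For each d | 142:
  d = 1: d(1) · 𝟙(142/1) = 1 · 1 = 1
  d = 2: d(2) · 𝟙(142/2) = 2 · 1 = 2
  d = 71: d(71) · 𝟙(142/71) = 2 · 1 = 2
  d = 142: d(142) · 𝟙(142/142) = 4 · 1 = 4
Summing: (d * 𝟙)(142) = 1 + 2 + 2 + 4 = 9.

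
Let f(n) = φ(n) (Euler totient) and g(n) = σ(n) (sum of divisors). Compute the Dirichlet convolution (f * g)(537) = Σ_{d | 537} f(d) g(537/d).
(φ * σ)(537) = 2148

Divisors of 537: [1, 3, 179, 537]. For each d | 537:
  d = 1: φ(1) · σ(537/1) = 1 · 720 = 720
  d = 3: φ(3) · σ(537/3) = 2 · 180 = 360
  d = 179: φ(179) · σ(537/179) = 178 · 4 = 712
  d = 537: φ(537) · σ(537/537) = 356 · 1 = 356
Summing: (φ * σ)(537) = 720 + 360 + 712 + 356 = 2148.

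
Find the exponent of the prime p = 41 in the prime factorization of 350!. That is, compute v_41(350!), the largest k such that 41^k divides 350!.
v_41(350!) = 8

Legendre's formula: v_p(n!) = Σ_{k ≥ 1} ⌊n / p^k⌋. For p = 41, n = 350, the terms are:
  ⌊350/41^1⌋ = ⌊350/41⌋ = 8
(the next term ⌊350/41^2⌋ = 0, terminating the sum). Summing: v_41(350!) = 8 = 8.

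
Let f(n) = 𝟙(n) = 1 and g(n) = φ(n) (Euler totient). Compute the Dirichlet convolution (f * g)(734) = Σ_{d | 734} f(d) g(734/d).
(𝟙 * φ)(734) = 734

Divisors of 734: [1, 2, 367, 734]. For each d | 734:
  d = 1: 𝟙(1) · φ(734/1) = 1 · 366 = 366
  d = 2: 𝟙(2) · φ(734/2) = 1 · 366 = 366
  d = 367: 𝟙(367) · φ(734/367) = 1 · 1 = 1
  d = 734: 𝟙(734) · φ(734/734) = 1 · 1 = 1
Summing: (𝟙 * φ)(734) = 366 + 366 + 1 + 1 = 734.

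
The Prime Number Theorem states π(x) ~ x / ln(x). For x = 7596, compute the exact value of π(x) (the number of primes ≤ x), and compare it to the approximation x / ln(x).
π(7596) = 965;  x/ln(x) ≈ 850.10;  relative error ≈ 11.91%.

Directly count primes up to 7596: π(7596) = 965. The PNT approximation gives 7596/ln(7596) ≈ 7596/8.93538 ≈ 850.10. Relative error (π(x) − x/ln(x)) / π(x) ≈ 11.91%; the approximation is known to undercount slightly (Li(x) is a better estimate).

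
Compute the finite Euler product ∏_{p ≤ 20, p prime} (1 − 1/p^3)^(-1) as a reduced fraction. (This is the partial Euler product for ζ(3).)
∏ = 3674541645775/3057655868928

The primes p ≤ 20 are [2, 3, 5, 7, 11, 13, 17, 19]. For each prime, (1 − 1/p^3)^(-1) = p^3 / (p^3 − 1). The product is (1 − 1/2^3)^(-1), (1 − 1/3^3)^(-1), (1 − 1/5^3)^(-1), (1 − 1/7^3)^(-1), (1 − 1/11^3)^(-1), (1 − 1/13^3)^(-1), (1 − 1/17^3)^(-1), (1 − 1/19^3)^(-1) = ∏ p^3 / (p^3 − 1) = 3674541645775/3057655868928.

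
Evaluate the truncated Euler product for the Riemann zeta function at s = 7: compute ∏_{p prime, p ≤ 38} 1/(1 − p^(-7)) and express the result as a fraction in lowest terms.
∏ = 390612576496222063474132638651406606464249171649995563732972174614898335928125/387378248056510136247638717957281013418108703654497719879651674737546587052032

The primes p ≤ 38 are [2, 3, 5, 7, 11, 13, 17, 19, 23, 29, 31, 37]. For each prime, (1 − 1/p^7)^(-1) = p^7 / (p^7 − 1). The product is (1 − 1/2^7)^(-1), (1 − 1/3^7)^(-1), (1 − 1/5^7)^(-1), (1 − 1/7^7)^(-1), (1 − 1/11^7)^(-1), (1 − 1/13^7)^(-1), (1 − 1/17^7)^(-1), (1 − 1/19^7)^(-1), (1 − 1/23^7)^(-1), (1 − 1/29^7)^(-1), (1 − 1/31^7)^(-1), (1 − 1/37^7)^(-1) = ∏ p^7 / (p^7 − 1) = 390612576496222063474132638651406606464249171649995563732972174614898335928125/387378248056510136247638717957281013418108703654497719879651674737546587052032.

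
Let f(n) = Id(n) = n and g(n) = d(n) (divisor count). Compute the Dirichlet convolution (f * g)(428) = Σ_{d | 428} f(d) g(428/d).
(Id * d)(428) = 1199

Divisors of 428: [1, 2, 4, 107, 214, 428]. For each d | 428:
  d = 1: Id(1) · d(428/1) = 1 · 6 = 6
  d = 2: Id(2) · d(428/2) = 2 · 4 = 8
  d = 4: Id(4) · d(428/4) = 4 · 2 = 8
  d = 107: Id(107) · d(428/107) = 107 · 3 = 321
  d = 214: Id(214) · d(428/214) = 214 · 2 = 428
  d = 428: Id(428) · d(428/428) = 428 · 1 = 428
Summing: (Id * d)(428) = 6 + 8 + 8 + 321 + 428 + 428 = 1199.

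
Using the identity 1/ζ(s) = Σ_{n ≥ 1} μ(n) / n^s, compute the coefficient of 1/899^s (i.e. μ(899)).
μ(899) = 1

Factor n = 899 = 29 · 31. μ(n) = 0 if any exponent ≥ 2 (not squarefree); otherwise μ(n) = (−1)^{ω(n)} where ω(n) is the number of distinct prime factors. Applying: μ(899) = 1.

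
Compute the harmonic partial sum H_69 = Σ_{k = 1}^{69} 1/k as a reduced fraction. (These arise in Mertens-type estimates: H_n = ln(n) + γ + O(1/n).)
H_69 = 42409610330030873613929048033/8801320137209899102584580800

Direct summation: H_69 = 1 + 1/2 + ... + 1/69. The least common denominator is lcm(1, ..., 69) = 79211881234889091923261227200; over this denominator the numerator is 79211881234889091923261227200 + 39605940617444545961630613600 + 26403960411629697307753742400 + 19802970308722272980815306800 + 15842376246977818384652245440 + 13201980205814848653876871200 + 11315983033555584560465889600 + 9901485154361136490407653400 + 8801320137209899102584580800 + 7921188123488909192326122720 + 7201080112262644720296475200 + 6600990102907424326938435600 + 6093221633453007071020094400 + 5657991516777792280232944800 + 5280792082325939461550748480 + 4950742577180568245203826700 + 4659522425581711289603601600 + 4400660068604949551292290400 + 4169046380783636417013748800 + 3960594061744454596163061360 + 3771994344518528186821963200 + 3600540056131322360148237600 + 3443994836299525735793966400 + 3300495051453712163469217800 + 3168475249395563676930449088 + 3046610816726503535510047200 + 2933773379069966367528193600 + 2828995758388896140116472400 + 2731444180513416962871076800 + 2640396041162969730775374240 + 2555221975319002965266491200 + 2475371288590284122601913350 + 2400360037420881573432158400 + 2329761212790855644801800800 + 2263196606711116912093177920 + 2200330034302474775646145200 + 2140861654997002484412465600 + 2084523190391818208506874400 + 2031073877817669023673364800 + 1980297030872227298081530680 + 1931997103289977851786859200 + 1885997172259264093410981600 + 1842136772904397486587470400 + 1800270028065661180074118800 + 1760264027441979820516916160 + 1721997418149762867896983200 + 1685359175210406211133217600 + 1650247525726856081734608900 + 1616569004793654937209412800 + 1584237624697781838465224544 + 1553174141860570429867867200 + 1523305408363251767755023600 + 1494563796884699847608702400 + 1466886689534983183764096800 + 1440216022452528944059295040 + 1414497879194448070058236200 + 1389682126927878805671249600 + 1365722090256708481435538400 + 1342574258218459185140020800 + 1320198020581484865387687120 + 1298555430080149047922315200 + 1277610987659501482633245600 + 1257331448172842728940654400 + 1237685644295142061300956675 + 1218644326690601414204018880 + 1200180018710440786716079200 + 1182266884102822267511361600 + 1164880606395427822400900400 + 1147998278766508578597988800 = 381686492970277862525361432297, so H_69 = 381686492970277862525361432297/79211881234889091923261227200; reducing by gcd(381686492970277862525361432297, 79211881234889091923261227200) = 9 gives 42409610330030873613929048033/8801320137209899102584580800 ≈ 4.81855. (The PNT-adjacent estimate ln(69) + γ ≈ 4.81132 matches within O(1/n).)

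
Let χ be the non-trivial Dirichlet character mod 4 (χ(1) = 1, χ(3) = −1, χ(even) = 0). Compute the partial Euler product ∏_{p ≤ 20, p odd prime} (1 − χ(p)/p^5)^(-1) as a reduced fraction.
∏ = 8959395755957897476417566375/8993950909687588250159808512

The odd primes p ≤ 20 are [3, 5, 7, 11, 13, 17, 19]. For each, χ(p) = 1 if p ≡ 1 mod 4, χ(p) = −1 if p ≡ 3 mod 4. Taking (1 − χ(p)/p^5)^(-1) = p^5/(p^5 − χ(p)): (1 − (-1)/3^5)^(-1) · (1 − (1)/5^5)^(-1) · (1 − (-1)/7^5)^(-1) · (1 − (-1)/11^5)^(-1) · (1 − (1)/13^5)^(-1) · (1 − (1)/17^5)^(-1) · (1 − (-1)/19^5)^(-1) = 8959395755957897476417566375/8993950909687588250159808512.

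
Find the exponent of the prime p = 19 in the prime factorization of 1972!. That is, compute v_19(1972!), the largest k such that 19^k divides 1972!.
v_19(1972!) = 108

Legendre's formula: v_p(n!) = Σ_{k ≥ 1} ⌊n / p^k⌋. For p = 19, n = 1972, the terms are:
  ⌊1972/19^1⌋ = ⌊1972/19⌋ = 103
  ⌊1972/19^2⌋ = ⌊1972/361⌋ = 5
(the next term ⌊1972/19^3⌋ = 0, terminating the sum). Summing: v_19(1972!) = 103 + 5 = 108.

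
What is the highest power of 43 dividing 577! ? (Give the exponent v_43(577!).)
v_43(577!) = 13

Legendre's formula: v_p(n!) = Σ_{k ≥ 1} ⌊n / p^k⌋. For p = 43, n = 577, the terms are:
  ⌊577/43^1⌋ = ⌊577/43⌋ = 13
(the next term ⌊577/43^2⌋ = 0, terminating the sum). Summing: v_43(577!) = 13 = 13.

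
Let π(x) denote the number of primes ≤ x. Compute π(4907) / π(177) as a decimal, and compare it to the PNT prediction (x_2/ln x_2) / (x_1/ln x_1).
π(4907)/π(177) = 655/40 ≈ 16.3750;  PNT prediction ≈ 16.8854.

π(177) = 40 and π(4907) = 655, so π(4907)/π(177) ≈ 16.3750. The PNT-predicted ratio is (4907/ln(4907)) / (177/ln(177)) ≈ 16.8854. The two agree to within a few percent, as expected.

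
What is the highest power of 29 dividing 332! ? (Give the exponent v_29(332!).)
v_29(332!) = 11

Legendre's formula: v_p(n!) = Σ_{k ≥ 1} ⌊n / p^k⌋. For p = 29, n = 332, the terms are:
  ⌊332/29^1⌋ = ⌊332/29⌋ = 11
(the next term ⌊332/29^2⌋ = 0, terminating the sum). Summing: v_29(332!) = 11 = 11.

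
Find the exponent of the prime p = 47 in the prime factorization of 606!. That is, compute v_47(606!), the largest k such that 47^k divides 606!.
v_47(606!) = 12

Legendre's formula: v_p(n!) = Σ_{k ≥ 1} ⌊n / p^k⌋. For p = 47, n = 606, the terms are:
  ⌊606/47^1⌋ = ⌊606/47⌋ = 12
(the next term ⌊606/47^2⌋ = 0, terminating the sum). Summing: v_47(606!) = 12 = 12.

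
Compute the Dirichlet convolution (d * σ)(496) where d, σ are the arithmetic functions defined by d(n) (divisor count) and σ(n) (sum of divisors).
(d * σ)(496) = 3366

Divisors of 496: [1, 2, 4, 8, 16, 31, 62, 124, 248, 496]. For each d | 496:
  d = 1: d(1) · σ(496/1) = 1 · 992 = 992
  d = 2: d(2) · σ(496/2) = 2 · 480 = 960
  d = 4: d(4) · σ(496/4) = 3 · 224 = 672
  d = 8: d(8) · σ(496/8) = 4 · 96 = 384
  d = 16: d(16) · σ(496/16) = 5 · 32 = 160
  d = 31: d(31) · σ(496/31) = 2 · 31 = 62
  d = 62: d(62) · σ(496/62) = 4 · 15 = 60
  d = 124: d(124) · σ(496/124) = 6 · 7 = 42
  d = 248: d(248) · σ(496/248) = 8 · 3 = 24
  d = 496: d(496) · σ(496/496) = 10 · 1 = 10
Summing: (d * σ)(496) = 992 + 960 + 672 + 384 + 160 + 62 + 60 + 42 + 24 + 10 = 3366.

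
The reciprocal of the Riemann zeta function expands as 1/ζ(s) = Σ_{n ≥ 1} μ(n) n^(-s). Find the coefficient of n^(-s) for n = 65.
μ(65) = 1

Factor n = 65 = 5 · 13. μ(n) = 0 if any exponent ≥ 2 (not squarefree); otherwise μ(n) = (−1)^{ω(n)} where ω(n) is the number of distinct prime factors. Applying: μ(65) = 1.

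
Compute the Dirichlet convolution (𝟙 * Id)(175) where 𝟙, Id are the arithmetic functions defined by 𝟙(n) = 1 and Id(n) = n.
(𝟙 * Id)(175) = 248

Divisors of 175: [1, 5, 7, 25, 35, 175]. For each d | 175:
  d = 1: 𝟙(1) · Id(175/1) = 1 · 175 = 175
  d = 5: 𝟙(5) · Id(175/5) = 1 · 35 = 35
  d = 7: 𝟙(7) · Id(175/7) = 1 · 25 = 25
  d = 25: 𝟙(25) · Id(175/25) = 1 · 7 = 7
  d = 35: 𝟙(35) · Id(175/35) = 1 · 5 = 5
  d = 175: 𝟙(175) · Id(175/175) = 1 · 1 = 1
Summing: (𝟙 * Id)(175) = 175 + 35 + 25 + 7 + 5 + 1 = 248.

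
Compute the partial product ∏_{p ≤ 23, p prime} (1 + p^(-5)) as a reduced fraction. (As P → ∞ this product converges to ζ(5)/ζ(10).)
∏ = 2612085852729079932096672771072/2521568243390149185231442932125

The primes p ≤ 23 are [2, 3, 5, 7, 11, 13, 17, 19, 23]. For each, (1 + 1/p^5) = (p^5 + 1)/p^5. Multiplying these fractions over p ∈ [2, 3, 5, 7, 11, 13, 17, 19, 23] gives 2612085852729079932096672771072/2521568243390149185231442932125. (In the limit P → ∞ this tends to ζ(5)/ζ(10).)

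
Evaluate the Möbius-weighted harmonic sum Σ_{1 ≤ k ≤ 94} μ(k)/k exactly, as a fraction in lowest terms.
Σ μ(k)/k = 122466446403627137841531874324276/3961456982724258461775089600226385

Values of μ(k) for 1 ≤ k ≤ 94: μ(1) = 1, μ(2) = -1, μ(3) = -1, μ(5) = -1, μ(6) = 1, μ(7) = -1, μ(10) = 1, μ(11) = -1, μ(13) = -1, μ(14) = 1, μ(15) = 1, μ(17) = -1, μ(19) = -1, μ(21) = 1, μ(22) = 1, μ(23) = -1, μ(26) = 1, μ(29) = -1, μ(30) = -1, μ(31) = -1, μ(33) = 1, μ(34) = 1, μ(35) = 1, μ(37) = -1, μ(38) = 1, μ(39) = 1, μ(41) = -1, μ(42) = -1, μ(43) = -1, μ(46) = 1, μ(47) = -1, μ(51) = 1, μ(53) = -1, μ(55) = 1, μ(57) = 1, μ(58) = 1, μ(59) = -1, μ(61) = -1, μ(62) = 1, μ(65) = 1, μ(66) = -1, μ(67) = -1, μ(69) = 1, μ(70) = -1, μ(71) = -1, μ(73) = -1, μ(74) = 1, μ(77) = 1, μ(78) = -1, μ(79) = -1, μ(82) = 1, μ(83) = -1, μ(85) = 1, μ(86) = 1, μ(87) = 1, μ(89) = -1, μ(91) = 1, μ(93) = 1, μ(94) = 1, with μ = 0 on non-squarefree integers. Summing μ(k)/k for k where μ(k) ≠ 0 gives 122466446403627137841531874324276/3961456982724258461775089600226385 ≈ 0.0309. (PNT ⟺ this sum → 0 as n → ∞.)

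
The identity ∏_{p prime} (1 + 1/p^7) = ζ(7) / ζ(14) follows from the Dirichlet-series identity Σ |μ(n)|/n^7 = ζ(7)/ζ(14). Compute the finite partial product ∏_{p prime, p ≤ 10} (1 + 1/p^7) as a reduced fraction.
∏ = 31528037707363/31268898281250

The primes p ≤ 10 are [2, 3, 5, 7]. For each, (1 + 1/p^7) = (p^7 + 1)/p^7. Multiplying these fractions over p ∈ [2, 3, 5, 7] gives 31528037707363/31268898281250. (In the limit P → ∞ this tends to ζ(7)/ζ(14).)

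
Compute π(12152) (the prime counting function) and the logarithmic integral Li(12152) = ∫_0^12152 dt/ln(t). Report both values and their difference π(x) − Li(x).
π(12152) = 1454;  Li(12152) ≈ 1477.27;  π(x) − Li(x) ≈ -23.27.

Direct count of primes ≤ 12152 gives π(12152) = 1454. Numerical evaluation of the logarithmic integral gives Li(12152) ≈ 1477.27. The difference π(x) − Li(x) ≈ -23.27 is typically negative for small/moderate x (Li(x) overestimates), though Littlewood's theorem shows this sign changes infinitely often.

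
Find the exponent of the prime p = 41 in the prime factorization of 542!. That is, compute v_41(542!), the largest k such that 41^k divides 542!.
v_41(542!) = 13

Legendre's formula: v_p(n!) = Σ_{k ≥ 1} ⌊n / p^k⌋. For p = 41, n = 542, the terms are:
  ⌊542/41^1⌋ = ⌊542/41⌋ = 13
(the next term ⌊542/41^2⌋ = 0, terminating the sum). Summing: v_41(542!) = 13 = 13.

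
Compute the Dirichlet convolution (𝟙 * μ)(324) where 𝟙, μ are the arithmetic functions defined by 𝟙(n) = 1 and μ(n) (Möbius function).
(𝟙 * μ)(324) = 0

Divisors of 324: [1, 2, 3, 4, 6, 9, 12, 18, 27, 36, 54, 81, 108, 162, 324]. For each d | 324:
  d = 1: 𝟙(1) · μ(324/1) = 1 · 0 = 0
  d = 2: 𝟙(2) · μ(324/2) = 1 · 0 = 0
  d = 3: 𝟙(3) · μ(324/3) = 1 · 0 = 0
  d = 4: 𝟙(4) · μ(324/4) = 1 · 0 = 0
  d = 6: 𝟙(6) · μ(324/6) = 1 · 0 = 0
  d = 9: 𝟙(9) · μ(324/9) = 1 · 0 = 0
  d = 12: 𝟙(12) · μ(324/12) = 1 · 0 = 0
  d = 18: 𝟙(18) · μ(324/18) = 1 · 0 = 0
  d = 27: 𝟙(27) · μ(324/27) = 1 · 0 = 0
  d = 36: 𝟙(36) · μ(324/36) = 1 · 0 = 0
  d = 54: 𝟙(54) · μ(324/54) = 1 · 1 = 1
  d = 81: 𝟙(81) · μ(324/81) = 1 · 0 = 0
  d = 108: 𝟙(108) · μ(324/108) = 1 · -1 = -1
  d = 162: 𝟙(162) · μ(324/162) = 1 · -1 = -1
  d = 324: 𝟙(324) · μ(324/324) = 1 · 1 = 1
Summing: (𝟙 * μ)(324) = 0 + 0 + 0 + 0 + 0 + 0 + 0 + 0 + 0 + 0 + 1 + 0 + -1 + -1 + 1 = 0.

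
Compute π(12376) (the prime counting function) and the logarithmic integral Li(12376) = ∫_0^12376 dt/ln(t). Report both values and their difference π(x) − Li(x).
π(12376) = 1476;  Li(12376) ≈ 1501.06;  π(x) − Li(x) ≈ -25.06.

Direct count of primes ≤ 12376 gives π(12376) = 1476. Numerical evaluation of the logarithmic integral gives Li(12376) ≈ 1501.06. The difference π(x) − Li(x) ≈ -25.06 is typically negative for small/moderate x (Li(x) overestimates), though Littlewood's theorem shows this sign changes infinitely often.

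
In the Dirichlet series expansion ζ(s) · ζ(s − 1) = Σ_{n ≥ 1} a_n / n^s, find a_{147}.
σ(147) = 228

In the product (Σ m^0/m^s)(Σ k / k^s) = Σ (Σ_{d | n} d) / n^s, the coefficient of 1/n^s is σ(n) = Σ_{d | n} d. For n = 147, divisors are [1, 3, 7, 21, 49, 147]; summing: σ(147) = 228.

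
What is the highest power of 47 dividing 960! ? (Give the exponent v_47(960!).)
v_47(960!) = 20

Legendre's formula: v_p(n!) = Σ_{k ≥ 1} ⌊n / p^k⌋. For p = 47, n = 960, the terms are:
  ⌊960/47^1⌋ = ⌊960/47⌋ = 20
(the next term ⌊960/47^2⌋ = 0, terminating the sum). Summing: v_47(960!) = 20 = 20.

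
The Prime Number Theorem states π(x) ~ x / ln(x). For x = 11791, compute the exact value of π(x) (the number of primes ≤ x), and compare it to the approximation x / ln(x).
π(11791) = 1413;  x/ln(x) ≈ 1257.69;  relative error ≈ 10.99%.

Directly count primes up to 11791: π(11791) = 1413. The PNT approximation gives 11791/ln(11791) ≈ 11791/9.37509 ≈ 1257.69. Relative error (π(x) − x/ln(x)) / π(x) ≈ 10.99%; the approximation is known to undercount slightly (Li(x) is a better estimate).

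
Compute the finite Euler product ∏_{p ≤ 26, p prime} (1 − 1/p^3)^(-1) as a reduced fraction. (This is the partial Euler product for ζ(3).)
∏ = 580625301352525/483109627290624

The primes p ≤ 26 are [2, 3, 5, 7, 11, 13, 17, 19, 23]. For each prime, (1 − 1/p^3)^(-1) = p^3 / (p^3 − 1). The product is (1 − 1/2^3)^(-1), (1 − 1/3^3)^(-1), (1 − 1/5^3)^(-1), (1 − 1/7^3)^(-1), (1 − 1/11^3)^(-1), (1 − 1/13^3)^(-1), (1 − 1/17^3)^(-1), (1 − 1/19^3)^(-1), (1 − 1/23^3)^(-1) = ∏ p^3 / (p^3 − 1) = 580625301352525/483109627290624.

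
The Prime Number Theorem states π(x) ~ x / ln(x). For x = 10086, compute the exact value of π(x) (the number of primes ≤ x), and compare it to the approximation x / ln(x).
π(10086) = 1237;  x/ln(x) ≈ 1094.06;  relative error ≈ 11.56%.

Directly count primes up to 10086: π(10086) = 1237. The PNT approximation gives 10086/ln(10086) ≈ 10086/9.21890 ≈ 1094.06. Relative error (π(x) − x/ln(x)) / π(x) ≈ 11.56%; the approximation is known to undercount slightly (Li(x) is a better estimate).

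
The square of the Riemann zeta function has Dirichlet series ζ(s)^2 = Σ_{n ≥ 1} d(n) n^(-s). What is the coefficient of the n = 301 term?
d(301) = 4

ζ(s)^2 = (Σ 1/m^s)(Σ 1/k^s). The coefficient of 1/n^s in the product is the number of ordered pairs (m, k) with mk = n, which equals d(n). For n = 301, divisors are [1, 7, 43, 301], so d(301) = 4.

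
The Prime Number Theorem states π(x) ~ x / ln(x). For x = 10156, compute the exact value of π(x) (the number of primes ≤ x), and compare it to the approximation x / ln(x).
π(10156) = 1246;  x/ln(x) ≈ 1100.82;  relative error ≈ 11.65%.

Directly count primes up to 10156: π(10156) = 1246. The PNT approximation gives 10156/ln(10156) ≈ 10156/9.22582 ≈ 1100.82. Relative error (π(x) − x/ln(x)) / π(x) ≈ 11.65%; the approximation is known to undercount slightly (Li(x) is a better estimate).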